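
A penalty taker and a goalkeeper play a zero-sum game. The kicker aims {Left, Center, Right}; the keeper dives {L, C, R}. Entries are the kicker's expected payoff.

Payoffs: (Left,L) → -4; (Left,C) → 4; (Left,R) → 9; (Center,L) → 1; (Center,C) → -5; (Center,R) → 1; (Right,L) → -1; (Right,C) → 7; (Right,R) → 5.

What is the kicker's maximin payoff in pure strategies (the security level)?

-1

Row minima: Left → -4, Center → -5, Right → -1.
The best of these is -1.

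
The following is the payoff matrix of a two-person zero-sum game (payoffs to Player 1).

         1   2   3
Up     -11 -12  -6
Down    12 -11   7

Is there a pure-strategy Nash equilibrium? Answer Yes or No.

Yes

Row minima: Up → -12, Down → -11; maximin = -11.
Column maxima: 1 → 12, 2 → -11, 3 → 7; minimax = -11.
maximin = minimax = -11, so a saddle point exists.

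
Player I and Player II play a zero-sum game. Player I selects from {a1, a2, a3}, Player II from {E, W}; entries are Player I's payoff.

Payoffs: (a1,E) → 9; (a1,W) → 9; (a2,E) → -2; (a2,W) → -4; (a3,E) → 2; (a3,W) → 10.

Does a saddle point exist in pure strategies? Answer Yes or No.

Yes

Row minima: a1 → 9, a2 → -4, a3 → 2; maximin = 9.
Column maxima: E → 9, W → 10; minimax = 9.
maximin = minimax = 9, so a saddle point exists.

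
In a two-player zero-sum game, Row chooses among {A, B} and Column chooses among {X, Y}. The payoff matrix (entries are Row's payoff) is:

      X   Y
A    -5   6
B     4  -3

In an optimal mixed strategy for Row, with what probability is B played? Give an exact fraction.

Row minima: A → -5, B → -3; maximin = -3.
Column maxima: X → 4, Y → 6; minimax = 4.
-3 ≠ 4, so there is no saddle point; optimal play is mixed.
Let Row play A with probability p. Expected payoff against X: (-5)p + 4(1−p) = −9p + 4; against Y: 6p + (-3)(1−p) = 9p − 3.
Setting these equal: −9p + 4 = 9p − 3 ⇒ −18p = -7 ⇒ p = 7/18, and the value is (-9)·(7/18) + 4 = 1/2.
For Column: with q = P(X), equating A's and B's payoffs gives −11q + 6 = 7q − 3 ⇒ q = 1/2.

11/18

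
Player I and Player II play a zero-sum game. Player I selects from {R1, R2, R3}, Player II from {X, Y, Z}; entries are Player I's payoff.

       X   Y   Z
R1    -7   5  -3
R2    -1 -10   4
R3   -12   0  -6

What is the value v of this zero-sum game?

-25/7

Row minima: R1 → -7, R2 → -10, R3 → -12; maximin = -7.
Column maxima: X → -1, Y → 5, Z → 4; minimax = -1.
-7 ≠ -1, so there is no saddle point; optimal play is mixed.
R3 is strictly dominated by R1, so Player I never plays it.
Z is strictly dominated by X (it gives Player I strictly more in every row), so Player II never plays it.
On the remaining 2×2 (R1, R2 vs X, Y):
Let Player I play R1 with probability p. Expected payoff against X: (-7)p + (-1)(1−p) = −6p − 1; against Y: 5p + (-10)(1−p) = 15p − 10.
Setting these equal: −6p − 1 = 15p − 10 ⇒ −21p = -9 ⇒ p = 3/7, and the value is (-6)·(3/7) − 1 = -25/7.
For Player II: with q = P(X), equating R1's and R2's payoffs gives −12q + 5 = 9q − 10 ⇒ q = 5/7.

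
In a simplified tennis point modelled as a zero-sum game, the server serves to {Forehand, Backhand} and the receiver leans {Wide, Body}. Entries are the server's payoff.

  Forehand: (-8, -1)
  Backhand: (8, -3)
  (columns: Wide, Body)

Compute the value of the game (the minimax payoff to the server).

-16/9

Row minima: Forehand → -8, Backhand → -3; maximin = -3.
Column maxima: Wide → 8, Body → -1; minimax = -1.
-3 ≠ -1, so there is no saddle point; optimal play is mixed.
Let the server play Forehand with probability p. Expected payoff against Wide: (-8)p + 8(1−p) = −16p + 8; against Body: (-1)p + (-3)(1−p) = 2p − 3.
Setting these equal: −16p + 8 = 2p − 3 ⇒ −18p = -11 ⇒ p = 11/18, and the value is (-16)·(11/18) + 8 = -16/9.
For the receiver: with q = P(Wide), equating Forehand's and Backhand's payoffs gives −7q − 1 = 11q − 3 ⇒ q = 1/9.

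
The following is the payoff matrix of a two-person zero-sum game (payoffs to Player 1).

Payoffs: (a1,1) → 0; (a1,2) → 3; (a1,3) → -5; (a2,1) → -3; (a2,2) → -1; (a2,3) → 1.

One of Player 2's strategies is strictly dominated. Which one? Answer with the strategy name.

2

1 holds Player 1's payoff strictly below 2 in every row: 0 < 3, -3 < -1.
So 2 is strictly dominated for Player 2.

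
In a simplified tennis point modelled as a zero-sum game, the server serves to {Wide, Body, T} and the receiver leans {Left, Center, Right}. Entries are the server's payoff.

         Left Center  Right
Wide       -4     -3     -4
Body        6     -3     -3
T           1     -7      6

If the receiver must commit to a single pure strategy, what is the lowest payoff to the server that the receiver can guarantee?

-3

Column maxima: Left → 6, Center → -3, Right → 6.
The smallest of these is -3.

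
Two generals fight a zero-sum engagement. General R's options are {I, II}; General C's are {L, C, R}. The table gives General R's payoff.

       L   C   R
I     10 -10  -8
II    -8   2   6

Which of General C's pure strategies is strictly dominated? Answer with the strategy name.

C holds General R's payoff strictly below R in every row: -10 < -8, 2 < 6.
So R is strictly dominated for General C.

R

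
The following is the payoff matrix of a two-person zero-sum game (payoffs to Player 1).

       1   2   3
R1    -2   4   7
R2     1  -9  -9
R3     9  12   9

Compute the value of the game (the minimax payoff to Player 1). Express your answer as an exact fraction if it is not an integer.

Row minima: R1 → -2, R2 → -9, R3 → 9; maximin = 9.
Column maxima: 1 → 9, 2 → 12, 3 → 9; minimax = 9.
Since maximin = minimax = 9, there is a saddle point and the value is 9.

9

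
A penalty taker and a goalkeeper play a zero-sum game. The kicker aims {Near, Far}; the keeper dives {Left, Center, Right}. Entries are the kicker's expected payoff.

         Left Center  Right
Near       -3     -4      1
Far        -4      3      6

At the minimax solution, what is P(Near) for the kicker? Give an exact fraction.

7/8

Row minima: Near → -4, Far → -4; maximin = -4.
Column maxima: Left → -3, Center → 3, Right → 6; minimax = -3.
-4 ≠ -3, so there is no saddle point; optimal play is mixed.
Right is strictly dominated by Left (it gives the kicker strictly more in every row), so the keeper never plays it.
On the remaining 2×2 (Near, Far vs Left, Center):
Let the kicker play Near with probability p. Expected payoff against Left: (-3)p + (-4)(1−p) = p − 4; against Center: (-4)p + 3(1−p) = −7p + 3.
Setting these equal: p − 4 = −7p + 3 ⇒ 8p = 7 ⇒ p = 7/8, and the value is (1)·(7/8) − 4 = -25/8.
For the keeper: with q = P(Left), equating Near's and Far's payoffs gives q − 4 = −7q + 3 ⇒ q = 7/8.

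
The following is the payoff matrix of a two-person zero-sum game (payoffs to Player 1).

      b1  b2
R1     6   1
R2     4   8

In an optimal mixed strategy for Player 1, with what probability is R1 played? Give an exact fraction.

Row minima: R1 → 1, R2 → 4; maximin = 4.
Column maxima: b1 → 6, b2 → 8; minimax = 6.
4 ≠ 6, so there is no saddle point; optimal play is mixed.
Let Player 1 play R1 with probability p. Expected payoff against b1: 6p + 4(1−p) = 2p + 4; against b2: 1p + 8(1−p) = −7p + 8.
Setting these equal: 2p + 4 = −7p + 8 ⇒ 9p = 4 ⇒ p = 4/9, and the value is (2)·(4/9) + 4 = 44/9.
For Player 2: with q = P(b1), equating R1's and R2's payoffs gives 5q + 1 = −4q + 8 ⇒ q = 7/9.

4/9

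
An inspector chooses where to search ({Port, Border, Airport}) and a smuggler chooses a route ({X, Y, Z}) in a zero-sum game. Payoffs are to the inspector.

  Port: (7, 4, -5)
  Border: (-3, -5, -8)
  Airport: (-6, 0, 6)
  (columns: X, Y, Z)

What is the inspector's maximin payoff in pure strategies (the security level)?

Row minima: Port → -5, Border → -8, Airport → -6.
The best of these is -5.

-5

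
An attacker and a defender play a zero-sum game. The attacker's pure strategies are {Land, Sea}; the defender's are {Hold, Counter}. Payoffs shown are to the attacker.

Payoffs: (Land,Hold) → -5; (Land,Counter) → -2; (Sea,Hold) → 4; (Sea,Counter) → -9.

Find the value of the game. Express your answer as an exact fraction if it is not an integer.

Row minima: Land → -5, Sea → -9; maximin = -5.
Column maxima: Hold → 4, Counter → -2; minimax = -2.
-5 ≠ -2, so there is no saddle point; optimal play is mixed.
Let the attacker play Land with probability p. Expected payoff against Hold: (-5)p + 4(1−p) = −9p + 4; against Counter: (-2)p + (-9)(1−p) = 7p − 9.
Setting these equal: −9p + 4 = 7p − 9 ⇒ −16p = -13 ⇒ p = 13/16, and the value is (-9)·(13/16) + 4 = -53/16.
For the defender: with q = P(Hold), equating Land's and Sea's payoffs gives −3q − 2 = 13q − 9 ⇒ q = 7/16.

-53/16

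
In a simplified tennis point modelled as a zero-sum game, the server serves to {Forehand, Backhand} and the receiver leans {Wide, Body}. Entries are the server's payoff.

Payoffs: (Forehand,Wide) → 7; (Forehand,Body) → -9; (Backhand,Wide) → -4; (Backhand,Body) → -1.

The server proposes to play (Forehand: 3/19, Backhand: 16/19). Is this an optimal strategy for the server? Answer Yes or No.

Yes

Against Wide this mix gives (3/19)·7 + (16/19)·(-4) = -43/19.
Against Body this mix gives (3/19)·(-9) + (16/19)·(-1) = -43/19.
All of the receiver's active replies (Wide, Body) yield -43/19, and no column does worse for the server. The mix makes the receiver indifferent and guarantees -43/19, so it is optimal.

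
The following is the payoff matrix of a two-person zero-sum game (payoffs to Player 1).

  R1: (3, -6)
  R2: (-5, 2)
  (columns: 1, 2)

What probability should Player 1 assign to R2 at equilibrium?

Row minima: R1 → -6, R2 → -5; maximin = -5.
Column maxima: 1 → 3, 2 → 2; minimax = 2.
-5 ≠ 2, so there is no saddle point; optimal play is mixed.
Let Player 1 play R1 with probability p. Expected payoff against 1: 3p + (-5)(1−p) = 8p − 5; against 2: (-6)p + 2(1−p) = −8p + 2.
Setting these equal: 8p − 5 = −8p + 2 ⇒ 16p = 7 ⇒ p = 7/16, and the value is (8)·(7/16) − 5 = -3/2.
For Player 2: with q = P(1), equating R1's and R2's payoffs gives 9q − 6 = −7q + 2 ⇒ q = 1/2.

9/16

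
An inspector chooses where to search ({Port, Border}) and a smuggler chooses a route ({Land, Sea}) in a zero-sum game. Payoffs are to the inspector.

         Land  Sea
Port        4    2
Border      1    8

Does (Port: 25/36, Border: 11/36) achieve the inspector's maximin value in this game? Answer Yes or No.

No

Against Land this mix gives (25/36)·4 + (11/36)·1 = 37/12.
Against Sea this mix gives (25/36)·2 + (11/36)·8 = 23/6.
The smuggler will play Land, holding the inspector to 37/12. Shifting weight toward the row that does better against Land would raise this floor (the equalizing mix achieves 10/3 against both Land and Sea), so the proposed strategy is not optimal.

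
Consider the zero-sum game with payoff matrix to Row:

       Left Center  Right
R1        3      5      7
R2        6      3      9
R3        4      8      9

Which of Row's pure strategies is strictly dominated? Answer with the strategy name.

R1

R3 gives a strictly higher payoff than R1 against every column: 4 > 3, 8 > 5, 9 > 7.
So R1 is strictly dominated and Row never plays it.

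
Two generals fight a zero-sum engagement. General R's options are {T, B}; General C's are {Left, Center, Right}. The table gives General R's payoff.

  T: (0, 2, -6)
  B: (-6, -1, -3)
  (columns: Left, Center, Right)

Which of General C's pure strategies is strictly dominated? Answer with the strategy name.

Center

Left holds General R's payoff strictly below Center in every row: 0 < 2, -6 < -1.
So Center is strictly dominated for General C.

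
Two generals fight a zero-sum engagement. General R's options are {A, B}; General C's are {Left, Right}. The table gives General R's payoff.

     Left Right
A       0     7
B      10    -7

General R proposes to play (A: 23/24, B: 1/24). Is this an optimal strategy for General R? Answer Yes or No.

Against Left this mix gives (23/24)·0 + (1/24)·10 = 5/12.
Against Right this mix gives (23/24)·7 + (1/24)·(-7) = 77/12.
General C will play Left, holding General R to 5/12. Shifting weight toward the row that does better against Left would raise this floor (the equalizing mix achieves 35/12 against both Left and Right), so the proposed strategy is not optimal.

No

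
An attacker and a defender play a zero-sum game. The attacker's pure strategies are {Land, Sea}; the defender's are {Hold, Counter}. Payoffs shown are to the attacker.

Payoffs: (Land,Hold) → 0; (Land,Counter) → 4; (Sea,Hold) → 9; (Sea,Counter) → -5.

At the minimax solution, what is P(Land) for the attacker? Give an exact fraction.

Row minima: Land → 0, Sea → -5; maximin = 0.
Column maxima: Hold → 9, Counter → 4; minimax = 4.
0 ≠ 4, so there is no saddle point; optimal play is mixed.
Let the attacker play Land with probability p. Expected payoff against Hold: 0p + 9(1−p) = −9p + 9; against Counter: 4p + (-5)(1−p) = 9p − 5.
Setting these equal: −9p + 9 = 9p − 5 ⇒ −18p = -14 ⇒ p = 7/9, and the value is (-9)·(7/9) + 9 = 2.
For the defender: with q = P(Hold), equating Land's and Sea's payoffs gives −4q + 4 = 14q − 5 ⇒ q = 1/2.

7/9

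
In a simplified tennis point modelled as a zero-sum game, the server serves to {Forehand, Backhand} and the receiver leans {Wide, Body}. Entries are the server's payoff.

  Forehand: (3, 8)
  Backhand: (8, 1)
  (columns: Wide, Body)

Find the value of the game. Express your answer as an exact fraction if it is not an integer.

Row minima: Forehand → 3, Backhand → 1; maximin = 3.
Column maxima: Wide → 8, Body → 8; minimax = 8.
3 ≠ 8, so there is no saddle point; optimal play is mixed.
Let the server play Forehand with probability p. Expected payoff against Wide: 3p + 8(1−p) = −5p + 8; against Body: 8p + 1(1−p) = 7p + 1.
Setting these equal: −5p + 8 = 7p + 1 ⇒ −12p = -7 ⇒ p = 7/12, and the value is (-5)·(7/12) + 8 = 61/12.
For the receiver: with q = P(Wide), equating Forehand's and Backhand's payoffs gives −5q + 8 = 7q + 1 ⇒ q = 7/12.

61/12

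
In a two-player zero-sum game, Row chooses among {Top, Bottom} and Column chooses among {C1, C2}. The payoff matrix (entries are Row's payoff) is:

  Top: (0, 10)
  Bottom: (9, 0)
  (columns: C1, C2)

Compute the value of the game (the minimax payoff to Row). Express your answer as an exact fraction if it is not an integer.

90/19

Row minima: Top → 0, Bottom → 0; maximin = 0.
Column maxima: C1 → 9, C2 → 10; minimax = 9.
0 ≠ 9, so there is no saddle point; optimal play is mixed.
Let Row play Top with probability p. Expected payoff against C1: 0p + 9(1−p) = −9p + 9; against C2: 10p + 0(1−p) = 10p.
Setting these equal: −9p + 9 = 10p ⇒ −19p = -9 ⇒ p = 9/19, and the value is (-9)·(9/19) + 9 = 90/19.
For Column: with q = P(C1), equating Top's and Bottom's payoffs gives −10q + 10 = 9q ⇒ q = 10/19.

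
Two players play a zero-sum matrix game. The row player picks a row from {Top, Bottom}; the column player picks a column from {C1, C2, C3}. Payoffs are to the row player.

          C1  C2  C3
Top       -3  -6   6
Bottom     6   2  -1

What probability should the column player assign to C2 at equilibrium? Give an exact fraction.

7/15

Row minima: Top → -6, Bottom → -1; maximin = -1.
Column maxima: C1 → 6, C2 → 2, C3 → 6; minimax = 2.
-1 ≠ 2, so there is no saddle point; optimal play is mixed.
C1 is strictly dominated by C2 (it gives the row player strictly more in every row), so the column player never plays it.
On the remaining 2×2 (Top, Bottom vs C2, C3):
Let the row player play Top with probability p. Expected payoff against C2: (-6)p + 2(1−p) = −8p + 2; against C3: 6p + (-1)(1−p) = 7p − 1.
Setting these equal: −8p + 2 = 7p − 1 ⇒ −15p = -3 ⇒ p = 1/5, and the value is (-8)·(1/5) + 2 = 2/5.
For the column player: with q = P(C2), equating Top's and Bottom's payoffs gives −12q + 6 = 3q − 1 ⇒ q = 7/15.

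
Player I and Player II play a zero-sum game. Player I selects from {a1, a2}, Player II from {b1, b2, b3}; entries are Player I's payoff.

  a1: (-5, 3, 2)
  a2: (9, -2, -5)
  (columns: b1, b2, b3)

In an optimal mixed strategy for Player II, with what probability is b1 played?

Row minima: a1 → -5, a2 → -5; maximin = -5.
Column maxima: b1 → 9, b2 → 3, b3 → 2; minimax = 2.
-5 ≠ 2, so there is no saddle point; optimal play is mixed.
b2 is strictly dominated by b3 (it gives Player I strictly more in every row), so Player II never plays it.
On the remaining 2×2 (a1, a2 vs b1, b3):
Let Player I play a1 with probability p. Expected payoff against b1: (-5)p + 9(1−p) = −14p + 9; against b3: 2p + (-5)(1−p) = 7p − 5.
Setting these equal: −14p + 9 = 7p − 5 ⇒ −21p = -14 ⇒ p = 2/3, and the value is (-14)·(2/3) + 9 = -1/3.
For Player II: with q = P(b1), equating a1's and a2's payoffs gives −7q + 2 = 14q − 5 ⇒ q = 1/3.

1/3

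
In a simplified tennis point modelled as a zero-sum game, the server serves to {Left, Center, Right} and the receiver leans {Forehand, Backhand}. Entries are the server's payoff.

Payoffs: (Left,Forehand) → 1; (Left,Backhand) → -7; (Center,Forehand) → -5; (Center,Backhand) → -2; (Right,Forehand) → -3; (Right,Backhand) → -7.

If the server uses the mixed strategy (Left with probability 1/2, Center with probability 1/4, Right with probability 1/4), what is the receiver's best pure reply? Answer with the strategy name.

If the receiver plays Forehand, the server's expected payoff is (1/2)·1 + (1/4)·(-5) + (1/4)·(-3) = -3/2.
If the receiver plays Backhand, the server's expected payoff is (1/2)·(-7) + (1/4)·(-2) + (1/4)·(-7) = -23/4.
The receiver minimizes the server's payoff; the smallest is -23/4, so the best response is Backhand.

Backhand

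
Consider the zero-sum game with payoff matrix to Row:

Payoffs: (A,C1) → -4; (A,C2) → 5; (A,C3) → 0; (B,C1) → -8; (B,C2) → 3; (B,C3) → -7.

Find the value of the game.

-4

Row minima: A → -4, B → -8; maximin = -4.
Column maxima: C1 → -4, C2 → 5, C3 → 0; minimax = -4.
Since maximin = minimax = -4, there is a saddle point and the value is -4.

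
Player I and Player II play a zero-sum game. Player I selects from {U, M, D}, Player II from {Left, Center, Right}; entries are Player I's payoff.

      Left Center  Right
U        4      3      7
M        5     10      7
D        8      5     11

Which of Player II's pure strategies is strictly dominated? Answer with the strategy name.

Right

Left holds Player I's payoff strictly below Right in every row: 4 < 7, 5 < 7, 8 < 11.
So Right is strictly dominated for Player II.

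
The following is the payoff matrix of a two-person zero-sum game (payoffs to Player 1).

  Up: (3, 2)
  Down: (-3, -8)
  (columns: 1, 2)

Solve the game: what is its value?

Row minima: Up → 2, Down → -8; maximin = 2.
Column maxima: 1 → 3, 2 → 2; minimax = 2.
Since maximin = minimax = 2, there is a saddle point and the value is 2.

2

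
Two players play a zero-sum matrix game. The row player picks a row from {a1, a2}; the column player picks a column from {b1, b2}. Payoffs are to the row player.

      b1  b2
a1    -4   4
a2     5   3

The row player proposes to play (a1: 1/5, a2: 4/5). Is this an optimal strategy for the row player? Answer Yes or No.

Yes

Against b1 this mix gives (1/5)·(-4) + (4/5)·5 = 16/5.
Against b2 this mix gives (1/5)·4 + (4/5)·3 = 16/5.
All of the column player's active replies (b1, b2) yield 16/5, and no column does worse for the row player. The mix makes the column player indifferent and guarantees 16/5, so it is optimal.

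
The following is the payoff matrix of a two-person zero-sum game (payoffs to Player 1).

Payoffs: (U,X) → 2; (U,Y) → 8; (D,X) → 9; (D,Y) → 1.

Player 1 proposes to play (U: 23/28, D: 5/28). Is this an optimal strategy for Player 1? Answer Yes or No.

Against X this mix gives (23/28)·2 + (5/28)·9 = 13/4.
Against Y this mix gives (23/28)·8 + (5/28)·1 = 27/4.
Player 2 will play X, holding Player 1 to 13/4. Shifting weight toward the row that does better against X would raise this floor (the equalizing mix achieves 5 against both X and Y), so the proposed strategy is not optimal.

No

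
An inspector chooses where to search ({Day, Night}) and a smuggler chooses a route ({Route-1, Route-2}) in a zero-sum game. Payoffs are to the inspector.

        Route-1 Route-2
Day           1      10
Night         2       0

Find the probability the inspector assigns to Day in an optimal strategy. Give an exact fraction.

2/11

Row minima: Day → 1, Night → 0; maximin = 1.
Column maxima: Route-1 → 2, Route-2 → 10; minimax = 2.
1 ≠ 2, so there is no saddle point; optimal play is mixed.
Let the inspector play Day with probability p. Expected payoff against Route-1: 1p + 2(1−p) = −p + 2; against Route-2: 10p + 0(1−p) = 10p.
Setting these equal: −p + 2 = 10p ⇒ −11p = -2 ⇒ p = 2/11, and the value is (-1)·(2/11) + 2 = 20/11.
For the smuggler: with q = P(Route-1), equating Day's and Night's payoffs gives −9q + 10 = 2q ⇒ q = 10/11.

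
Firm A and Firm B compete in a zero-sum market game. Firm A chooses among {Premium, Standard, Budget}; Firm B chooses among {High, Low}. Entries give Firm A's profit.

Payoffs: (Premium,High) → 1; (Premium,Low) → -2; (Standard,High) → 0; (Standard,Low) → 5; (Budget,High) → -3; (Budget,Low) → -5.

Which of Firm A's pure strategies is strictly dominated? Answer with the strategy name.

Premium gives a strictly higher payoff than Budget against every column: 1 > -3, -2 > -5.
So Budget is strictly dominated and Firm A never plays it.

Budget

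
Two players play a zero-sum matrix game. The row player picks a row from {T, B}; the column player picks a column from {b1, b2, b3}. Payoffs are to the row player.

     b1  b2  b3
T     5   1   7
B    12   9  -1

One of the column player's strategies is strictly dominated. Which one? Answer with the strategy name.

b1

b2 holds the row player's payoff strictly below b1 in every row: 1 < 5, 9 < 12.
So b1 is strictly dominated for the column player.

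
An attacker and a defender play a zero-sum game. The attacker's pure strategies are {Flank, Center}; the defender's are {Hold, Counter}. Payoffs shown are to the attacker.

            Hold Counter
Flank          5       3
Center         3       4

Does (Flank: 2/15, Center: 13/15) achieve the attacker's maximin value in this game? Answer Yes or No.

Against Hold this mix gives (2/15)·5 + (13/15)·3 = 49/15.
Against Counter this mix gives (2/15)·3 + (13/15)·4 = 58/15.
The defender will play Hold, holding the attacker to 49/15. Shifting weight toward the row that does better against Hold would raise this floor (the equalizing mix achieves 11/3 against both Hold and Counter), so the proposed strategy is not optimal.

No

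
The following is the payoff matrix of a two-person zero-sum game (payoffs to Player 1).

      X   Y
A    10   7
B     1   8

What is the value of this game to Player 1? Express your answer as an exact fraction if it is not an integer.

73/10

Row minima: A → 7, B → 1; maximin = 7.
Column maxima: X → 10, Y → 8; minimax = 8.
7 ≠ 8, so there is no saddle point; optimal play is mixed.
Let Player 1 play A with probability p. Expected payoff against X: 10p + 1(1−p) = 9p + 1; against Y: 7p + 8(1−p) = −p + 8.
Setting these equal: 9p + 1 = −p + 8 ⇒ 10p = 7 ⇒ p = 7/10, and the value is (9)·(7/10) + 1 = 73/10.
For Player 2: with q = P(X), equating A's and B's payoffs gives 3q + 7 = −7q + 8 ⇒ q = 1/10.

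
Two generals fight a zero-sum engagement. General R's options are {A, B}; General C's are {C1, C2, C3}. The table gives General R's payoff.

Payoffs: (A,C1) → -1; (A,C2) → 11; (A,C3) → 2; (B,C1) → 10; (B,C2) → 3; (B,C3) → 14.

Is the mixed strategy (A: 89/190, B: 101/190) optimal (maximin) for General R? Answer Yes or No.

Against C1 this mix gives (89/190)·(-1) + (101/190)·10 = 921/190.
Against C2 this mix gives (89/190)·11 + (101/190)·3 = 641/95.
Against C3 this mix gives (89/190)·2 + (101/190)·14 = 796/95.
General C will play C1, holding General R to 921/190. Shifting weight toward the row that does better against C1 would raise this floor (the equalizing mix achieves 113/19 against both C1 and C2), so the proposed strategy is not optimal.

No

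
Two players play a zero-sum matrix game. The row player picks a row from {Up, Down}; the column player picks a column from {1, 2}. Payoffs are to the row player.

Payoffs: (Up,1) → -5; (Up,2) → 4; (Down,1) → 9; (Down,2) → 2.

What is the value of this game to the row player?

Row minima: Up → -5, Down → 2; maximin = 2.
Column maxima: 1 → 9, 2 → 4; minimax = 4.
2 ≠ 4, so there is no saddle point; optimal play is mixed.
Let the row player play Up with probability p. Expected payoff against 1: (-5)p + 9(1−p) = −14p + 9; against 2: 4p + 2(1−p) = 2p + 2.
Setting these equal: −14p + 9 = 2p + 2 ⇒ −16p = -7 ⇒ p = 7/16, and the value is (-14)·(7/16) + 9 = 23/8.
For the column player: with q = P(1), equating Up's and Down's payoffs gives −9q + 4 = 7q + 2 ⇒ q = 1/8.

23/8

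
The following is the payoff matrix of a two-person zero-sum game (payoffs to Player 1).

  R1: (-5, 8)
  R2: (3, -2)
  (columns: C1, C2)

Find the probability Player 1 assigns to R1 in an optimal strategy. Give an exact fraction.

Row minima: R1 → -5, R2 → -2; maximin = -2.
Column maxima: C1 → 3, C2 → 8; minimax = 3.
-2 ≠ 3, so there is no saddle point; optimal play is mixed.
Let Player 1 play R1 with probability p. Expected payoff against C1: (-5)p + 3(1−p) = −8p + 3; against C2: 8p + (-2)(1−p) = 10p − 2.
Setting these equal: −8p + 3 = 10p − 2 ⇒ −18p = -5 ⇒ p = 5/18, and the value is (-8)·(5/18) + 3 = 7/9.
For Player 2: with q = P(C1), equating R1's and R2's payoffs gives −13q + 8 = 5q − 2 ⇒ q = 5/9.

5/18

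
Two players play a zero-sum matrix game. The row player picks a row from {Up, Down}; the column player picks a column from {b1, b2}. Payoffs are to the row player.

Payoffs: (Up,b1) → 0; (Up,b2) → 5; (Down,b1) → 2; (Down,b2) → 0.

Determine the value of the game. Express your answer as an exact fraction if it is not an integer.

Row minima: Up → 0, Down → 0; maximin = 0.
Column maxima: b1 → 2, b2 → 5; minimax = 2.
0 ≠ 2, so there is no saddle point; optimal play is mixed.
Let the row player play Up with probability p. Expected payoff against b1: 0p + 2(1−p) = −2p + 2; against b2: 5p + 0(1−p) = 5p.
Setting these equal: −2p + 2 = 5p ⇒ −7p = -2 ⇒ p = 2/7, and the value is (-2)·(2/7) + 2 = 10/7.
For the column player: with q = P(b1), equating Up's and Down's payoffs gives −5q + 5 = 2q ⇒ q = 5/7.

10/7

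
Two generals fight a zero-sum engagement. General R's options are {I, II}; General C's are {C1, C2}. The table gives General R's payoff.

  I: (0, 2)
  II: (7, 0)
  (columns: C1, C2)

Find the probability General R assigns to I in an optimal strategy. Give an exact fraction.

Row minima: I → 0, II → 0; maximin = 0.
Column maxima: C1 → 7, C2 → 2; minimax = 2.
0 ≠ 2, so there is no saddle point; optimal play is mixed.
Let General R play I with probability p. Expected payoff against C1: 0p + 7(1−p) = −7p + 7; against C2: 2p + 0(1−p) = 2p.
Setting these equal: −7p + 7 = 2p ⇒ −9p = -7 ⇒ p = 7/9, and the value is (-7)·(7/9) + 7 = 14/9.
For General C: with q = P(C1), equating I's and II's payoffs gives −2q + 2 = 7q ⇒ q = 2/9.

7/9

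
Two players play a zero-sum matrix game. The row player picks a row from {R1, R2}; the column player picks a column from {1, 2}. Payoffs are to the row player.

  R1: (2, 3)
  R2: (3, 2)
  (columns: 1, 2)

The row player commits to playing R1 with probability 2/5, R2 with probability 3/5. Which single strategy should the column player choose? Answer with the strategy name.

2

If the column player plays 1, the row player's expected payoff is (2/5)·2 + (3/5)·3 = 13/5.
If the column player plays 2, the row player's expected payoff is (2/5)·3 + (3/5)·2 = 12/5.
The column player minimizes the row player's payoff; the smallest is 12/5, so the best response is 2.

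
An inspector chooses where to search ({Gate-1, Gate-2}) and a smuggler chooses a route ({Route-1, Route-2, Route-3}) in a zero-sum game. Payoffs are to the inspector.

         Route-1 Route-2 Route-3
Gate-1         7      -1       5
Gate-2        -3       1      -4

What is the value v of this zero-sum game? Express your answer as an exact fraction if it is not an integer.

Row minima: Gate-1 → -1, Gate-2 → -4; maximin = -1.
Column maxima: Route-1 → 7, Route-2 → 1, Route-3 → 5; minimax = 1.
-1 ≠ 1, so there is no saddle point; optimal play is mixed.
Route-1 is strictly dominated by Route-3 (it gives the inspector strictly more in every row), so the smuggler never plays it.
On the remaining 2×2 (Gate-1, Gate-2 vs Route-2, Route-3):
Let the inspector play Gate-1 with probability p. Expected payoff against Route-2: (-1)p + 1(1−p) = −2p + 1; against Route-3: 5p + (-4)(1−p) = 9p − 4.
Setting these equal: −2p + 1 = 9p − 4 ⇒ −11p = -5 ⇒ p = 5/11, and the value is (-2)·(5/11) + 1 = 1/11.
For the smuggler: with q = P(Route-2), equating Gate-1's and Gate-2's payoffs gives −6q + 5 = 5q − 4 ⇒ q = 9/11.

1/11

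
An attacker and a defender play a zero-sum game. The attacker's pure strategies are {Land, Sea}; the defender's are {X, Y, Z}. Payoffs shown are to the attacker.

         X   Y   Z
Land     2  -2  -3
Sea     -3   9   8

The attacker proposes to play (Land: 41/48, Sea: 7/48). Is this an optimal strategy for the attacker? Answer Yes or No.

No

Against X this mix gives (41/48)·2 + (7/48)·(-3) = 61/48.
Against Y this mix gives (41/48)·(-2) + (7/48)·9 = -19/48.
Against Z this mix gives (41/48)·(-3) + (7/48)·8 = -67/48.
The defender will play Z, holding the attacker to -67/48. Shifting weight toward the row that does better against Z would raise this floor (the equalizing mix achieves 7/16 against both Z and X), so the proposed strategy is not optimal.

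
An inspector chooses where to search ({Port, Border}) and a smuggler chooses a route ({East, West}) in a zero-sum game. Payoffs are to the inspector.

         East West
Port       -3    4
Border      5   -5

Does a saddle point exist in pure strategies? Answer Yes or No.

No

Row minima: Port → -3, Border → -5; maximin = -3.
Column maxima: East → 5, West → 4; minimax = 4.
-3 ≠ 4, so no pure-strategy equilibrium exists.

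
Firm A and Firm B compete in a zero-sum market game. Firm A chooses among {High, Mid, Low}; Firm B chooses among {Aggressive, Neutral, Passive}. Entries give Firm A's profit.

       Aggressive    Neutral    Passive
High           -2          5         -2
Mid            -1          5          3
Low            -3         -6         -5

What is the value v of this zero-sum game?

-1

Row minima: High → -2, Mid → -1, Low → -6; maximin = -1.
Column maxima: Aggressive → -1, Neutral → 5, Passive → 3; minimax = -1.
Since maximin = minimax = -1, there is a saddle point and the value is -1.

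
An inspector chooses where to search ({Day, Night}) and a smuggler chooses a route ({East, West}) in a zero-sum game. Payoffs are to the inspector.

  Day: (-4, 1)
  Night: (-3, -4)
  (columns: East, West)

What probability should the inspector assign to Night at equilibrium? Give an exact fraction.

5/6

Row minima: Day → -4, Night → -4; maximin = -4.
Column maxima: East → -3, West → 1; minimax = -3.
-4 ≠ -3, so there is no saddle point; optimal play is mixed.
Let the inspector play Day with probability p. Expected payoff against East: (-4)p + (-3)(1−p) = −p − 3; against West: 1p + (-4)(1−p) = 5p − 4.
Setting these equal: −p − 3 = 5p − 4 ⇒ −6p = -1 ⇒ p = 1/6, and the value is (-1)·(1/6) − 3 = -19/6.
For the smuggler: with q = P(East), equating Day's and Night's payoffs gives −5q + 1 = q − 4 ⇒ q = 5/6.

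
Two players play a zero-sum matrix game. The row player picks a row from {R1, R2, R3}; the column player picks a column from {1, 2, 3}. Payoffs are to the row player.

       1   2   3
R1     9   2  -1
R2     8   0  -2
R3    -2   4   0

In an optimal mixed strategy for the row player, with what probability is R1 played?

1/6

Row minima: R1 → -1, R2 → -2, R3 → -2; maximin = -1.
Column maxima: 1 → 9, 2 → 4, 3 → 0; minimax = 0.
-1 ≠ 0, so there is no saddle point; optimal play is mixed.
R2 is strictly dominated by R1, so the row player never plays it.
2 is strictly dominated by 3 (it gives the row player strictly more in every row), so the column player never plays it.
On the remaining 2×2 (R1, R3 vs 1, 3):
Let the row player play R1 with probability p. Expected payoff against 1: 9p + (-2)(1−p) = 11p − 2; against 3: (-1)p + 0(1−p) = −p.
Setting these equal: 11p − 2 = −p ⇒ 12p = 2 ⇒ p = 1/6, and the value is (11)·(1/6) − 2 = -1/6.
For the column player: with q = P(1), equating R1's and R3's payoffs gives 10q − 1 = −2q ⇒ q = 1/12.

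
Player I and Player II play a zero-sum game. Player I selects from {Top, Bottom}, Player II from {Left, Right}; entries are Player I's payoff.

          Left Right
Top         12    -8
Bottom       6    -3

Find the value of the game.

-3

Row minima: Top → -8, Bottom → -3; maximin = -3.
Column maxima: Left → 12, Right → -3; minimax = -3.
Since maximin = minimax = -3, there is a saddle point and the value is -3.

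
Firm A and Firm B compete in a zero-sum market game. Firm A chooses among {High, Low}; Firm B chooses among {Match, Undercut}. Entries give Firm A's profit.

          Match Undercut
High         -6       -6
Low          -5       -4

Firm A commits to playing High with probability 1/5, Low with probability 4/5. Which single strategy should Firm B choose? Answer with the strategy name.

If Firm B plays Match, Firm A's expected payoff is (1/5)·(-6) + (4/5)·(-5) = -26/5.
If Firm B plays Undercut, Firm A's expected payoff is (1/5)·(-6) + (4/5)·(-4) = -22/5.
Firm B minimizes Firm A's payoff; the smallest is -26/5, so the best response is Match.

Match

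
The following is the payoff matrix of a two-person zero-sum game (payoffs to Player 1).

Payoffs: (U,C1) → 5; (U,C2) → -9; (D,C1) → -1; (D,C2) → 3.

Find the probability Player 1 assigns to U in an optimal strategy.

2/9

Row minima: U → -9, D → -1; maximin = -1.
Column maxima: C1 → 5, C2 → 3; minimax = 3.
-1 ≠ 3, so there is no saddle point; optimal play is mixed.
Let Player 1 play U with probability p. Expected payoff against C1: 5p + (-1)(1−p) = 6p − 1; against C2: (-9)p + 3(1−p) = −12p + 3.
Setting these equal: 6p − 1 = −12p + 3 ⇒ 18p = 4 ⇒ p = 2/9, and the value is (6)·(2/9) − 1 = 1/3.
For Player 2: with q = P(C1), equating U's and D's payoffs gives 14q − 9 = −4q + 3 ⇒ q = 2/3.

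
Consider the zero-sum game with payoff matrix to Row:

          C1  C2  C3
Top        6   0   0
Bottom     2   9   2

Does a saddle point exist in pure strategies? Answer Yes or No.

Yes

Row minima: Top → 0, Bottom → 2; maximin = 2.
Column maxima: C1 → 6, C2 → 9, C3 → 2; minimax = 2.
maximin = minimax = 2, so a saddle point exists.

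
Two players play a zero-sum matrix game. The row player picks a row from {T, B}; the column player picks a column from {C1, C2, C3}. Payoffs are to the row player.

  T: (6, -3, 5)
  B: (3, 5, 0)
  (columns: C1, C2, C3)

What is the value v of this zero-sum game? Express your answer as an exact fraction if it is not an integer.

Row minima: T → -3, B → 0; maximin = 0.
Column maxima: C1 → 6, C2 → 5, C3 → 5; minimax = 5.
0 ≠ 5, so there is no saddle point; optimal play is mixed.
C1 is strictly dominated by C3 (it gives the row player strictly more in every row), so the column player never plays it.
On the remaining 2×2 (T, B vs C2, C3):
Let the row player play T with probability p. Expected payoff against C2: (-3)p + 5(1−p) = −8p + 5; against C3: 5p + 0(1−p) = 5p.
Setting these equal: −8p + 5 = 5p ⇒ −13p = -5 ⇒ p = 5/13, and the value is (-8)·(5/13) + 5 = 25/13.
For the column player: with q = P(C2), equating T's and B's payoffs gives −8q + 5 = 5q ⇒ q = 5/13.

25/13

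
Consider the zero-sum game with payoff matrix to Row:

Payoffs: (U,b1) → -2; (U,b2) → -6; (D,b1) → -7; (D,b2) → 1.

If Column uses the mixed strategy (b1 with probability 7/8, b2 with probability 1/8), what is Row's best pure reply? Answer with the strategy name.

U

Expected payoff of U: (7/8)·(-2) + (1/8)·(-6) = -5/2.
Expected payoff of D: (7/8)·(-7) + (1/8)·1 = -6.
The largest is -5/2, so Row's best response is U.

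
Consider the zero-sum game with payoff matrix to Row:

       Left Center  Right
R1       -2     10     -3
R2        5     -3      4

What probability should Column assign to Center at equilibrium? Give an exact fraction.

7/20

Row minima: R1 → -3, R2 → -3; maximin = -3.
Column maxima: Left → 5, Center → 10, Right → 4; minimax = 4.
-3 ≠ 4, so there is no saddle point; optimal play is mixed.
Left is strictly dominated by Right (it gives Row strictly more in every row), so Column never plays it.
On the remaining 2×2 (R1, R2 vs Center, Right):
Let Row play R1 with probability p. Expected payoff against Center: 10p + (-3)(1−p) = 13p − 3; against Right: (-3)p + 4(1−p) = −7p + 4.
Setting these equal: 13p − 3 = −7p + 4 ⇒ 20p = 7 ⇒ p = 7/20, and the value is (13)·(7/20) − 3 = 31/20.
For Column: with q = P(Center), equating R1's and R2's payoffs gives 13q − 3 = −7q + 4 ⇒ q = 7/20.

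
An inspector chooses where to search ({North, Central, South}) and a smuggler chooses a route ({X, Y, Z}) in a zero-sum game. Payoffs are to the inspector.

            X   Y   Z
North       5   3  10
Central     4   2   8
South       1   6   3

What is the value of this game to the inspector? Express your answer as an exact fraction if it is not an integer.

27/7

Row minima: North → 3, Central → 2, South → 1; maximin = 3.
Column maxima: X → 5, Y → 6, Z → 10; minimax = 5.
3 ≠ 5, so there is no saddle point; optimal play is mixed.
Central is strictly dominated by North, so the inspector never plays it.
Z is strictly dominated by X (it gives the inspector strictly more in every row), so the smuggler never plays it.
On the remaining 2×2 (North, South vs X, Y):
Let the inspector play North with probability p. Expected payoff against X: 5p + 1(1−p) = 4p + 1; against Y: 3p + 6(1−p) = −3p + 6.
Setting these equal: 4p + 1 = −3p + 6 ⇒ 7p = 5 ⇒ p = 5/7, and the value is (4)·(5/7) + 1 = 27/7.
For the smuggler: with q = P(X), equating North's and South's payoffs gives 2q + 3 = −5q + 6 ⇒ q = 3/7.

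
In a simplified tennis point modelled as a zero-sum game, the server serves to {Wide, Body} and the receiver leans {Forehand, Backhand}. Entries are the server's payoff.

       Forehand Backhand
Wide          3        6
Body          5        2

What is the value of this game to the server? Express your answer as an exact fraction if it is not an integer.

4

Row minima: Wide → 3, Body → 2; maximin = 3.
Column maxima: Forehand → 5, Backhand → 6; minimax = 5.
3 ≠ 5, so there is no saddle point; optimal play is mixed.
Let the server play Wide with probability p. Expected payoff against Forehand: 3p + 5(1−p) = −2p + 5; against Backhand: 6p + 2(1−p) = 4p + 2.
Setting these equal: −2p + 5 = 4p + 2 ⇒ −6p = -3 ⇒ p = 1/2, and the value is (-2)·(1/2) + 5 = 4.
For the receiver: with q = P(Forehand), equating Wide's and Body's payoffs gives −3q + 6 = 3q + 2 ⇒ q = 2/3.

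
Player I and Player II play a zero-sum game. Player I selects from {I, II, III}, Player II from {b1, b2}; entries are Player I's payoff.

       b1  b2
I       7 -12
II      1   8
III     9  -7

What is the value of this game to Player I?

79/23

Row minima: I → -12, II → 1, III → -7; maximin = 1.
Column maxima: b1 → 9, b2 → 8; minimax = 8.
1 ≠ 8, so there is no saddle point; optimal play is mixed.
I is strictly dominated by III, so Player I never plays it.
On the remaining 2×2 (II, III vs b1, b2):
Let Player I play II with probability p. Expected payoff against b1: 1p + 9(1−p) = −8p + 9; against b2: 8p + (-7)(1−p) = 15p − 7.
Setting these equal: −8p + 9 = 15p − 7 ⇒ −23p = -16 ⇒ p = 16/23, and the value is (-8)·(16/23) + 9 = 79/23.
For Player II: with q = P(b1), equating II's and III's payoffs gives −7q + 8 = 16q − 7 ⇒ q = 15/23.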